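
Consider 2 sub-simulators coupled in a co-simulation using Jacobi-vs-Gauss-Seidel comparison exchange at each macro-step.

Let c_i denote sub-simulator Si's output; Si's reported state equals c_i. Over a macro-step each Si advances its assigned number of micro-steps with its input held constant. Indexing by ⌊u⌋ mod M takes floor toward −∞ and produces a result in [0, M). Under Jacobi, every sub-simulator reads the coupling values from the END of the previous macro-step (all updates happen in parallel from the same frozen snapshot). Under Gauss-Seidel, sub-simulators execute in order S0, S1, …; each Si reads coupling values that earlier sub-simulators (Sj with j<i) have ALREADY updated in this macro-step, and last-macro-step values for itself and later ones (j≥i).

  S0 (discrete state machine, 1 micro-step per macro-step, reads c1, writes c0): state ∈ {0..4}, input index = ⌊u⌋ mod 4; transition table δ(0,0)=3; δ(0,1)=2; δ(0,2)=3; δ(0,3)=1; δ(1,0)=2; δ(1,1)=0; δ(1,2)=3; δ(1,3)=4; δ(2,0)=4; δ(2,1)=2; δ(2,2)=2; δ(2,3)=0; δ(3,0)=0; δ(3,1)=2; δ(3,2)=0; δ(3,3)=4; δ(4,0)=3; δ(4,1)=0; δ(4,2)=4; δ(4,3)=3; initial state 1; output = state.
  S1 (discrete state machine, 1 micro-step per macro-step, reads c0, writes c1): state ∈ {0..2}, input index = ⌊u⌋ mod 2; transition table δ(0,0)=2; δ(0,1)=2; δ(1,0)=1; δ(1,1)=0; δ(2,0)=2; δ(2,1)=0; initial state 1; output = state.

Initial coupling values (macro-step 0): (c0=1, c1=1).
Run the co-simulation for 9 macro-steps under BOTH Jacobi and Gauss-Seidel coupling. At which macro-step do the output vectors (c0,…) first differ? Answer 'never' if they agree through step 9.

first divergence at macro-step: 1

[Jacobi] macro 1: S0 reads c1=1 → after 1×micro: 0; S1 reads c0=1 → after 1×micro: 0 ⇒ (c0=0, c1=0)
[Jacobi] macro 2: S0 reads c1=0 → after 1×micro: 3; S1 reads c0=0 → after 1×micro: 2 ⇒ (c0=3, c1=2)
[Jacobi] macro 3: S0 reads c1=2 → after 1×micro: 0; S1 reads c0=3 → after 1×micro: 0 ⇒ (c0=0, c1=0)
[Jacobi] macro 4: S0 reads c1=0 → after 1×micro: 3; S1 reads c0=0 → after 1×micro: 2 ⇒ (c0=3, c1=2)
[Jacobi] macro 5: S0 reads c1=2 → after 1×micro: 0; S1 reads c0=3 → after 1×micro: 0 ⇒ (c0=0, c1=0)
[Jacobi] macro 6: S0 reads c1=0 → after 1×micro: 3; S1 reads c0=0 → after 1×micro: 2 ⇒ (c0=3, c1=2)
[Jacobi] macro 7: S0 reads c1=2 → after 1×micro: 0; S1 reads c0=3 → after 1×micro: 0 ⇒ (c0=0, c1=0)
[Jacobi] macro 8: S0 reads c1=0 → after 1×micro: 3; S1 reads c0=0 → after 1×micro: 2 ⇒ (c0=3, c1=2)
[Jacobi] macro 9: S0 reads c1=2 → after 1×micro: 0; S1 reads c0=3 → after 1×micro: 0 ⇒ (c0=0, c1=0)
[Gauss-Seidel] macro 1: S0 reads c1=1 → after 1×micro: 0; S1 reads c0=0 → after 1×micro: 1 ⇒ (c0=0, c1=1)
[Gauss-Seidel] macro 2: S0 reads c1=1 → after 1×micro: 2; S1 reads c0=2 → after 1×micro: 1 ⇒ (c0=2, c1=1)
[Gauss-Seidel] macro 3: S0 reads c1=1 → after 1×micro: 2; S1 reads c0=2 → after 1×micro: 1 ⇒ (c0=2, c1=1)
[Gauss-Seidel] macro 4: S0 reads c1=1 → after 1×micro: 2; S1 reads c0=2 → after 1×micro: 1 ⇒ (c0=2, c1=1)
[Gauss-Seidel] macro 5: S0 reads c1=1 → after 1×micro: 2; S1 reads c0=2 → after 1×micro: 1 ⇒ (c0=2, c1=1)
[Gauss-Seidel] macro 6: S0 reads c1=1 → after 1×micro: 2; S1 reads c0=2 → after 1×micro: 1 ⇒ (c0=2, c1=1)
[Gauss-Seidel] macro 7: S0 reads c1=1 → after 1×micro: 2; S1 reads c0=2 → after 1×micro: 1 ⇒ (c0=2, c1=1)
[Gauss-Seidel] macro 8: S0 reads c1=1 → after 1×micro: 2; S1 reads c0=2 → after 1×micro: 1 ⇒ (c0=2, c1=1)
[Gauss-Seidel] macro 9: S0 reads c1=1 → after 1×micro: 2; S1 reads c0=2 → after 1×micro: 1 ⇒ (c0=2, c1=1)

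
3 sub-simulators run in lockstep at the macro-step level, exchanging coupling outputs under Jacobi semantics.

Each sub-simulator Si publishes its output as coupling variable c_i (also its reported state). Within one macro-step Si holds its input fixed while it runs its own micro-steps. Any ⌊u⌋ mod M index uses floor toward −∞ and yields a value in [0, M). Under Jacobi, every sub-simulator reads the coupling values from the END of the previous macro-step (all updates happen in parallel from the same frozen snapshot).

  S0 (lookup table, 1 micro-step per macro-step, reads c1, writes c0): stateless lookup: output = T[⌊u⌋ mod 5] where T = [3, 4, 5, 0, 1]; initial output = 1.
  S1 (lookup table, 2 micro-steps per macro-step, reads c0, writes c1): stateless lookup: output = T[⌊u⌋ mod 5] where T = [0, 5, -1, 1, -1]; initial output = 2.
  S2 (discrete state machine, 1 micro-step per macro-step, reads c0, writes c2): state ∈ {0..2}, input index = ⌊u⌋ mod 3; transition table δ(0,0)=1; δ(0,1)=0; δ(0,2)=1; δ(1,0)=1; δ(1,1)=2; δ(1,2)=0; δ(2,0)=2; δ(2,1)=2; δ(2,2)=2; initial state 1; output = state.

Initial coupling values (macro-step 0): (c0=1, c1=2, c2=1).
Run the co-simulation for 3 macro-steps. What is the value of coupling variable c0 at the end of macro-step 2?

macro 1: S0 reads c1=2 → after 1×micro: 5; S1 reads c0=1 → after 2×micro: 5; S2 reads c0=1 → after 1×micro: 2 ⇒ (c0=5, c1=5, c2=2)
macro 2: S0 reads c1=5 → after 1×micro: 3; S1 reads c0=5 → after 2×micro: 0; S2 reads c0=5 → after 1×micro: 2 ⇒ (c0=3, c1=0, c2=2)
macro 3: S0 reads c1=0 → after 1×micro: 3; S1 reads c0=3 → after 2×micro: 1; S2 reads c0=3 → after 1×micro: 2 ⇒ (c0=3, c1=1, c2=2)

c0 at macro-step 2 = 3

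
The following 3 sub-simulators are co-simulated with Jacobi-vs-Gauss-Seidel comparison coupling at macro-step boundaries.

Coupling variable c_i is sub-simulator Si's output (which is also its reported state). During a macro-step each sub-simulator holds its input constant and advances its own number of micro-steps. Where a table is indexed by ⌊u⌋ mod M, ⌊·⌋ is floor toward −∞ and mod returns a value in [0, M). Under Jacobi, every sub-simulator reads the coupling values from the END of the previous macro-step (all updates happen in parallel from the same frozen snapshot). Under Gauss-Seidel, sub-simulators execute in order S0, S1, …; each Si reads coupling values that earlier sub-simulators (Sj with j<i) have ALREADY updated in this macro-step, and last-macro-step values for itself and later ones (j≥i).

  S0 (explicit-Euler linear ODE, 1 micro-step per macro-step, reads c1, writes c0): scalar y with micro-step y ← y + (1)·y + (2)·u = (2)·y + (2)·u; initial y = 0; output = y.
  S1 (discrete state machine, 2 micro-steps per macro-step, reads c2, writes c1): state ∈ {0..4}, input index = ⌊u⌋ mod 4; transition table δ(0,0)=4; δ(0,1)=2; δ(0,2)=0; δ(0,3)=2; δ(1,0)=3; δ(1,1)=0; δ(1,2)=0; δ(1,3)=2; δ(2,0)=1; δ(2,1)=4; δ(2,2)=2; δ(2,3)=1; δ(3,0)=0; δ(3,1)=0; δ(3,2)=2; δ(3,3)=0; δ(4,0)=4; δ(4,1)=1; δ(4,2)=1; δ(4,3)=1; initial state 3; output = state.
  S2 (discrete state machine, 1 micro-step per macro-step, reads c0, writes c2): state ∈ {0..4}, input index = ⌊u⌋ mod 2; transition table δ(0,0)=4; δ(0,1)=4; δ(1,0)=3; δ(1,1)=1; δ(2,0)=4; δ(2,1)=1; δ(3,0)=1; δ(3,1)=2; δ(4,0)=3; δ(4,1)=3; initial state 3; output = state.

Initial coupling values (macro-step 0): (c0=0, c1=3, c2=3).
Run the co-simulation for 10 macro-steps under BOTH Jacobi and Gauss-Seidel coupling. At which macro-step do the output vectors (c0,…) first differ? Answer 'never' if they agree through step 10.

[Jacobi] macro 1: S0 reads c1=3 → after 1×micro: 6; S1 reads c2=3 → after 2×micro: 2; S2 reads c0=0 → after 1×micro: 1 ⇒ (c0=6, c1=2, c2=1)
[Jacobi] macro 2: S0 reads c1=2 → after 1×micro: 16; S1 reads c2=1 → after 2×micro: 1; S2 reads c0=6 → after 1×micro: 3 ⇒ (c0=16, c1=1, c2=3)
[Jacobi] macro 3: S0 reads c1=1 → after 1×micro: 34; S1 reads c2=3 → after 2×micro: 1; S2 reads c0=16 → after 1×micro: 1 ⇒ (c0=34, c1=1, c2=1)
[Jacobi] macro 4: S0 reads c1=1 → after 1×micro: 70; S1 reads c2=1 → after 2×micro: 2; S2 reads c0=34 → after 1×micro: 3 ⇒ (c0=70, c1=2, c2=3)
[Jacobi] macro 5: S0 reads c1=2 → after 1×micro: 144; S1 reads c2=3 → after 2×micro: 2; S2 reads c0=70 → after 1×micro: 1 ⇒ (c0=144, c1=2, c2=1)
[Jacobi] macro 6: S0 reads c1=2 → after 1×micro: 292; S1 reads c2=1 → after 2×micro: 1; S2 reads c0=144 → after 1×micro: 3 ⇒ (c0=292, c1=1, c2=3)
[Jacobi] macro 7: S0 reads c1=1 → after 1×micro: 586; S1 reads c2=3 → after 2×micro: 1; S2 reads c0=292 → after 1×micro: 1 ⇒ (c0=586, c1=1, c2=1)
[Jacobi] macro 8: S0 reads c1=1 → after 1×micro: 1174; S1 reads c2=1 → after 2×micro: 2; S2 reads c0=586 → after 1×micro: 3 ⇒ (c0=1174, c1=2, c2=3)
[Jacobi] macro 9: S0 reads c1=2 → after 1×micro: 2352; S1 reads c2=3 → after 2×micro: 2; S2 reads c0=1174 → after 1×micro: 1 ⇒ (c0=2352, c1=2, c2=1)
[Jacobi] macro 10: S0 reads c1=2 → after 1×micro: 4708; S1 reads c2=1 → after 2×micro: 1; S2 reads c0=2352 → after 1×micro: 3 ⇒ (c0=4708, c1=1, c2=3)
[Gauss-Seidel] macro 1: S0 reads c1=3 → after 1×micro: 6; S1 reads c2=3 → after 2×micro: 2; S2 reads c0=6 → after 1×micro: 1 ⇒ (c0=6, c1=2, c2=1)
[Gauss-Seidel] macro 2: S0 reads c1=2 → after 1×micro: 16; S1 reads c2=1 → after 2×micro: 1; S2 reads c0=16 → after 1×micro: 3 ⇒ (c0=16, c1=1, c2=3)
[Gauss-Seidel] macro 3: S0 reads c1=1 → after 1×micro: 34; S1 reads c2=3 → after 2×micro: 1; S2 reads c0=34 → after 1×micro: 1 ⇒ (c0=34, c1=1, c2=1)
[Gauss-Seidel] macro 4: S0 reads c1=1 → after 1×micro: 70; S1 reads c2=1 → after 2×micro: 2; S2 reads c0=70 → after 1×micro: 3 ⇒ (c0=70, c1=2, c2=3)
[Gauss-Seidel] macro 5: S0 reads c1=2 → after 1×micro: 144; S1 reads c2=3 → after 2×micro: 2; S2 reads c0=144 → after 1×micro: 1 ⇒ (c0=144, c1=2, c2=1)
[Gauss-Seidel] macro 6: S0 reads c1=2 → after 1×micro: 292; S1 reads c2=1 → after 2×micro: 1; S2 reads c0=292 → after 1×micro: 3 ⇒ (c0=292, c1=1, c2=3)
[Gauss-Seidel] macro 7: S0 reads c1=1 → after 1×micro: 586; S1 reads c2=3 → after 2×micro: 1; S2 reads c0=586 → after 1×micro: 1 ⇒ (c0=586, c1=1, c2=1)
[Gauss-Seidel] macro 8: S0 reads c1=1 → after 1×micro: 1174; S1 reads c2=1 → after 2×micro: 2; S2 reads c0=1174 → after 1×micro: 3 ⇒ (c0=1174, c1=2, c2=3)
[Gauss-Seidel] macro 9: S0 reads c1=2 → after 1×micro: 2352; S1 reads c2=3 → after 2×micro: 2; S2 reads c0=2352 → after 1×micro: 1 ⇒ (c0=2352, c1=2, c2=1)
[Gauss-Seidel] macro 10: S0 reads c1=2 → after 1×micro: 4708; S1 reads c2=1 → after 2×micro: 1; S2 reads c0=4708 → after 1×micro: 3 ⇒ (c0=4708, c1=1, c2=3)

first divergence at macro-step: never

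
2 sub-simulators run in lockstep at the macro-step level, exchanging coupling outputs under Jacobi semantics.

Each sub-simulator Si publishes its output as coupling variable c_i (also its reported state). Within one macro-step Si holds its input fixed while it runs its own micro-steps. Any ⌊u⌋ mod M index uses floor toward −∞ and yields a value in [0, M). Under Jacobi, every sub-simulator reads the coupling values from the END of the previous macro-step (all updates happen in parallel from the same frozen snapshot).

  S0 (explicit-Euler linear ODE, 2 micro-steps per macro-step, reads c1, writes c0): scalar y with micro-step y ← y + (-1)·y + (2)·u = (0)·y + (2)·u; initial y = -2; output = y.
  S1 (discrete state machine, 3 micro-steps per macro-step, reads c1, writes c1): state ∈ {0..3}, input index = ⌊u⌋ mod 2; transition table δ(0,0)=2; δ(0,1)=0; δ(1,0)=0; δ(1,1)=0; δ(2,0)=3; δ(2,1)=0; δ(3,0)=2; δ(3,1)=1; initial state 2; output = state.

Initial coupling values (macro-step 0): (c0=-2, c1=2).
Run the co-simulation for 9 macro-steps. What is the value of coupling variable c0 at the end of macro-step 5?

macro 1: S0 reads c1=2 → after 2×micro: 4; S1 reads c1=2 → after 3×micro: 3 ⇒ (c0=4, c1=3)
macro 2: S0 reads c1=3 → after 2×micro: 6; S1 reads c1=3 → after 3×micro: 0 ⇒ (c0=6, c1=0)
macro 3: S0 reads c1=0 → after 2×micro: 0; S1 reads c1=0 → after 3×micro: 2 ⇒ (c0=0, c1=2)
macro 4: S0 reads c1=2 → after 2×micro: 4; S1 reads c1=2 → after 3×micro: 3 ⇒ (c0=4, c1=3)
macro 5: S0 reads c1=3 → after 2×micro: 6; S1 reads c1=3 → after 3×micro: 0 ⇒ (c0=6, c1=0)
macro 6: S0 reads c1=0 → after 2×micro: 0; S1 reads c1=0 → after 3×micro: 2 ⇒ (c0=0, c1=2)
macro 7: S0 reads c1=2 → after 2×micro: 4; S1 reads c1=2 → after 3×micro: 3 ⇒ (c0=4, c1=3)
macro 8: S0 reads c1=3 → after 2×micro: 6; S1 reads c1=3 → after 3×micro: 0 ⇒ (c0=6, c1=0)
macro 9: S0 reads c1=0 → after 2×micro: 0; S1 reads c1=0 → after 3×micro: 2 ⇒ (c0=0, c1=2)

c0 at macro-step 5 = 6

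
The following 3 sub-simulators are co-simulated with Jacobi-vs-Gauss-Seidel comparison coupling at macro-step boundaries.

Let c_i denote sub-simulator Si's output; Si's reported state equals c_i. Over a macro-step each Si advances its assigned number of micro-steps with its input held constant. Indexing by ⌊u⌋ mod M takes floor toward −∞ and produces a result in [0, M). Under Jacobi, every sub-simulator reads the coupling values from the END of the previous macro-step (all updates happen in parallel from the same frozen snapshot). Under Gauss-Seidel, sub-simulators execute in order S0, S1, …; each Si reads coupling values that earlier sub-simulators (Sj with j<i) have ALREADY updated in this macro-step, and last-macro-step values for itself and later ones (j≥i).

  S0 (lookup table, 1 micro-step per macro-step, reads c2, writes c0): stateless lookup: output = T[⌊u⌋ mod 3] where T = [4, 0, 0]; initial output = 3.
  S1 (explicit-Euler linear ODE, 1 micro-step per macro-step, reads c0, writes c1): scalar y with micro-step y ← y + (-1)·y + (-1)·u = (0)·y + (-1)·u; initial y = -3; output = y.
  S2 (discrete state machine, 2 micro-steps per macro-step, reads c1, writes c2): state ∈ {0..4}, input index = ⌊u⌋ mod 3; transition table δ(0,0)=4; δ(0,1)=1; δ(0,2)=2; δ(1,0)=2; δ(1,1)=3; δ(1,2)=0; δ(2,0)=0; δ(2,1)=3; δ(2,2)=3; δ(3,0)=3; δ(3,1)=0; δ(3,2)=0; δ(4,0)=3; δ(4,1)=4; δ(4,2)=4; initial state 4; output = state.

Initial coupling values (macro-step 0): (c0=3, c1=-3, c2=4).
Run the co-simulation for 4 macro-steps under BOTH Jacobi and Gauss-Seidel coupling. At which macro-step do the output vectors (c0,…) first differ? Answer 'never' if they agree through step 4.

first divergence at macro-step: 1

[Jacobi] macro 1: S0 reads c2=4 → after 1×micro: 0; S1 reads c0=3 → after 1×micro: -3; S2 reads c1=-3 → after 2×micro: 3 ⇒ (c0=0, c1=-3, c2=3)
[Jacobi] macro 2: S0 reads c2=3 → after 1×micro: 4; S1 reads c0=0 → after 1×micro: 0; S2 reads c1=-3 → after 2×micro: 3 ⇒ (c0=4, c1=0, c2=3)
[Jacobi] macro 3: S0 reads c2=3 → after 1×micro: 4; S1 reads c0=4 → after 1×micro: -4; S2 reads c1=0 → after 2×micro: 3 ⇒ (c0=4, c1=-4, c2=3)
[Jacobi] macro 4: S0 reads c2=3 → after 1×micro: 4; S1 reads c0=4 → after 1×micro: -4; S2 reads c1=-4 → after 2×micro: 2 ⇒ (c0=4, c1=-4, c2=2)
[Gauss-Seidel] macro 1: S0 reads c2=4 → after 1×micro: 0; S1 reads c0=0 → after 1×micro: 0; S2 reads c1=0 → after 2×micro: 3 ⇒ (c0=0, c1=0, c2=3)
[Gauss-Seidel] macro 2: S0 reads c2=3 → after 1×micro: 4; S1 reads c0=4 → after 1×micro: -4; S2 reads c1=-4 → after 2×micro: 2 ⇒ (c0=4, c1=-4, c2=2)
[Gauss-Seidel] macro 3: S0 reads c2=2 → after 1×micro: 0; S1 reads c0=0 → after 1×micro: 0; S2 reads c1=0 → after 2×micro: 4 ⇒ (c0=0, c1=0, c2=4)
[Gauss-Seidel] macro 4: S0 reads c2=4 → after 1×micro: 0; S1 reads c0=0 → after 1×micro: 0; S2 reads c1=0 → after 2×micro: 3 ⇒ (c0=0, c1=0, c2=3)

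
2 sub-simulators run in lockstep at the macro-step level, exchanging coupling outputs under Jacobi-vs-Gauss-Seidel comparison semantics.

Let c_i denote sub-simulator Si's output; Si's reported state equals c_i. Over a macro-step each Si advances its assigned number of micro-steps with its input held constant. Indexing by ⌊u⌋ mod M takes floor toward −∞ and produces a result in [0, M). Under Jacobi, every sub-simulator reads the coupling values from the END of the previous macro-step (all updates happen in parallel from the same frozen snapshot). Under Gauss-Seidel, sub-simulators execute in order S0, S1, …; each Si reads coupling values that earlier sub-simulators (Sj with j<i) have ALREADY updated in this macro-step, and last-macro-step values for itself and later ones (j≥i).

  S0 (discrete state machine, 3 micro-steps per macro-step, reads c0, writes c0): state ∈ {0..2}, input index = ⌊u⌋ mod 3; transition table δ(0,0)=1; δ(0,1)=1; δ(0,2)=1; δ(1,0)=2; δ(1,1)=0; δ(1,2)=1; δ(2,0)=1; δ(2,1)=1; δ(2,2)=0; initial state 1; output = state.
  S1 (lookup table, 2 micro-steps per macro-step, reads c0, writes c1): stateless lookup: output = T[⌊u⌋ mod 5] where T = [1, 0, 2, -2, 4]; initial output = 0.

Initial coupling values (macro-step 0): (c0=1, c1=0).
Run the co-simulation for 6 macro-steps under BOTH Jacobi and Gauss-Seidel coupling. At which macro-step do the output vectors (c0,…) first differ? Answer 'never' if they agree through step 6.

first divergence at macro-step: 1

[Jacobi] macro 1: S0 reads c0=1 → after 3×micro: 0; S1 reads c0=1 → after 2×micro: 0 ⇒ (c0=0, c1=0)
[Jacobi] macro 2: S0 reads c0=0 → after 3×micro: 1; S1 reads c0=0 → after 2×micro: 1 ⇒ (c0=1, c1=1)
[Jacobi] macro 3: S0 reads c0=1 → after 3×micro: 0; S1 reads c0=1 → after 2×micro: 0 ⇒ (c0=0, c1=0)
[Jacobi] macro 4: S0 reads c0=0 → after 3×micro: 1; S1 reads c0=0 → after 2×micro: 1 ⇒ (c0=1, c1=1)
[Jacobi] macro 5: S0 reads c0=1 → after 3×micro: 0; S1 reads c0=1 → after 2×micro: 0 ⇒ (c0=0, c1=0)
[Jacobi] macro 6: S0 reads c0=0 → after 3×micro: 1; S1 reads c0=0 → after 2×micro: 1 ⇒ (c0=1, c1=1)
[Gauss-Seidel] macro 1: S0 reads c0=1 → after 3×micro: 0; S1 reads c0=0 → after 2×micro: 1 ⇒ (c0=0, c1=1)
[Gauss-Seidel] macro 2: S0 reads c0=0 → after 3×micro: 1; S1 reads c0=1 → after 2×micro: 0 ⇒ (c0=1, c1=0)
[Gauss-Seidel] macro 3: S0 reads c0=1 → after 3×micro: 0; S1 reads c0=0 → after 2×micro: 1 ⇒ (c0=0, c1=1)
[Gauss-Seidel] macro 4: S0 reads c0=0 → after 3×micro: 1; S1 reads c0=1 → after 2×micro: 0 ⇒ (c0=1, c1=0)
[Gauss-Seidel] macro 5: S0 reads c0=1 → after 3×micro: 0; S1 reads c0=0 → after 2×micro: 1 ⇒ (c0=0, c1=1)
[Gauss-Seidel] macro 6: S0 reads c0=0 → after 3×micro: 1; S1 reads c0=1 → after 2×micro: 0 ⇒ (c0=1, c1=0)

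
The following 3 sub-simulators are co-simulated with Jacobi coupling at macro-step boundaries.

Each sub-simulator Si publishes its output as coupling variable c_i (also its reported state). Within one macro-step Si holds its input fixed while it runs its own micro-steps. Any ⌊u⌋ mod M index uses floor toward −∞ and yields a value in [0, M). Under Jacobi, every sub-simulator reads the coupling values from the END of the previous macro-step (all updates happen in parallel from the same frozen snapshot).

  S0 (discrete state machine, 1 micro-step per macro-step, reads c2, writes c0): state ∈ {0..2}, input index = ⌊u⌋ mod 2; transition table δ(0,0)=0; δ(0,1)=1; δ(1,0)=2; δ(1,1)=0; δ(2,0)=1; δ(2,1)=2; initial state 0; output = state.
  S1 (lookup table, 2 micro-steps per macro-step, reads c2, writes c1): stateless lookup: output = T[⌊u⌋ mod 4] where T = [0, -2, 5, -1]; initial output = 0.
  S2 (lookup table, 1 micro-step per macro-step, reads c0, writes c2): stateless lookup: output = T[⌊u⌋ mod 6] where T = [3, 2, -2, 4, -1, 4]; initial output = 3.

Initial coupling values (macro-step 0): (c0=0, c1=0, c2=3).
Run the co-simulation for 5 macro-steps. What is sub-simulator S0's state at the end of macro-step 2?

S0 state at macro-step 2 = 0

macro 1: S0 reads c2=3 → after 1×micro: 1; S1 reads c2=3 → after 2×micro: -1; S2 reads c0=0 → after 1×micro: 3 ⇒ (c0=1, c1=-1, c2=3)
macro 2: S0 reads c2=3 → after 1×micro: 0; S1 reads c2=3 → after 2×micro: -1; S2 reads c0=1 → after 1×micro: 2 ⇒ (c0=0, c1=-1, c2=2)
macro 3: S0 reads c2=2 → after 1×micro: 0; S1 reads c2=2 → after 2×micro: 5; S2 reads c0=0 → after 1×micro: 3 ⇒ (c0=0, c1=5, c2=3)
macro 4: S0 reads c2=3 → after 1×micro: 1; S1 reads c2=3 → after 2×micro: -1; S2 reads c0=0 → after 1×micro: 3 ⇒ (c0=1, c1=-1, c2=3)
macro 5: S0 reads c2=3 → after 1×micro: 0; S1 reads c2=3 → after 2×micro: -1; S2 reads c0=1 → after 1×micro: 2 ⇒ (c0=0, c1=-1, c2=2)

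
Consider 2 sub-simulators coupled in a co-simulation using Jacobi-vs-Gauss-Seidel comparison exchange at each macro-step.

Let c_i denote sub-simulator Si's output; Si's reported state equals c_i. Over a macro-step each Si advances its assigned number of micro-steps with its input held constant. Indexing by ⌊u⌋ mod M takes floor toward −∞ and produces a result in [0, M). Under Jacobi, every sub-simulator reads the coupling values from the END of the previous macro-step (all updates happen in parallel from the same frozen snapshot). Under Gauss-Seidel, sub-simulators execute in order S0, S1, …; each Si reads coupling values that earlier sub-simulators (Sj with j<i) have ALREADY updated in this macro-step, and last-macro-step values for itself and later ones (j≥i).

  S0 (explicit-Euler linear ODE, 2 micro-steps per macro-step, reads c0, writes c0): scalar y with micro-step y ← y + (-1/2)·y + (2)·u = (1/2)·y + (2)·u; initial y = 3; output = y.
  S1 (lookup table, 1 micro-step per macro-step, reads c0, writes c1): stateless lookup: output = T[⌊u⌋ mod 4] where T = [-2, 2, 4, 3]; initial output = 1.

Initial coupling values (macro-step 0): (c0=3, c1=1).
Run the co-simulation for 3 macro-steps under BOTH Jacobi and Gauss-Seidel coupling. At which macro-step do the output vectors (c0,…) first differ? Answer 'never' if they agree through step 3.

first divergence at macro-step: 1

[Jacobi] macro 1: S0 reads c0=3 → after 2×micro: 39/4; S1 reads c0=3 → after 1×micro: 3 ⇒ (c0=39/4, c1=3)
[Jacobi] macro 2: S0 reads c0=39/4 → after 2×micro: 507/16; S1 reads c0=39/4 → after 1×micro: 2 ⇒ (c0=507/16, c1=2)
[Jacobi] macro 3: S0 reads c0=507/16 → after 2×micro: 6591/64; S1 reads c0=507/16 → after 1×micro: 3 ⇒ (c0=6591/64, c1=3)
[Gauss-Seidel] macro 1: S0 reads c0=3 → after 2×micro: 39/4; S1 reads c0=39/4 → after 1×micro: 2 ⇒ (c0=39/4, c1=2)
[Gauss-Seidel] macro 2: S0 reads c0=39/4 → after 2×micro: 507/16; S1 reads c0=507/16 → after 1×micro: 3 ⇒ (c0=507/16, c1=3)
[Gauss-Seidel] macro 3: S0 reads c0=507/16 → after 2×micro: 6591/64; S1 reads c0=6591/64 → after 1×micro: 4 ⇒ (c0=6591/64, c1=4)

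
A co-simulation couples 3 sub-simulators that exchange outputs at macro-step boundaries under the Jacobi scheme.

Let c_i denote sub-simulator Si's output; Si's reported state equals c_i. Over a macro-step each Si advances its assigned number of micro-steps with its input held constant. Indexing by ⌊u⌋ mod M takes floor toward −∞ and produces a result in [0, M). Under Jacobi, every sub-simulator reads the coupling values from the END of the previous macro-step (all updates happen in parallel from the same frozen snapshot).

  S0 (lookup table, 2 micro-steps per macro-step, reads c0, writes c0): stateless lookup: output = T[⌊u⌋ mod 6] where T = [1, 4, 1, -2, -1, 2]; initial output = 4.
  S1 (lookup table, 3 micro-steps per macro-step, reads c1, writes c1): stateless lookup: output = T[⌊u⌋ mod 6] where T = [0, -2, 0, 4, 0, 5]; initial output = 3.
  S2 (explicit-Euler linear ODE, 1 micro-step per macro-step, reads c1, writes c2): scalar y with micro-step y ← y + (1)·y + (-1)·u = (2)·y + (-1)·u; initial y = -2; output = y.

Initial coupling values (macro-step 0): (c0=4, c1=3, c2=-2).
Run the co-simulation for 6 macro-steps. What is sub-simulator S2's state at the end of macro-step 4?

macro 1: S0 reads c0=4 → after 2×micro: -1; S1 reads c1=3 → after 3×micro: 4; S2 reads c1=3 → after 1×micro: -7 ⇒ (c0=-1, c1=4, c2=-7)
macro 2: S0 reads c0=-1 → after 2×micro: 2; S1 reads c1=4 → after 3×micro: 0; S2 reads c1=4 → after 1×micro: -18 ⇒ (c0=2, c1=0, c2=-18)
macro 3: S0 reads c0=2 → after 2×micro: 1; S1 reads c1=0 → after 3×micro: 0; S2 reads c1=0 → after 1×micro: -36 ⇒ (c0=1, c1=0, c2=-36)
macro 4: S0 reads c0=1 → after 2×micro: 4; S1 reads c1=0 → after 3×micro: 0; S2 reads c1=0 → after 1×micro: -72 ⇒ (c0=4, c1=0, c2=-72)
macro 5: S0 reads c0=4 → after 2×micro: -1; S1 reads c1=0 → after 3×micro: 0; S2 reads c1=0 → after 1×micro: -144 ⇒ (c0=-1, c1=0, c2=-144)
macro 6: S0 reads c0=-1 → after 2×micro: 2; S1 reads c1=0 → after 3×micro: 0; S2 reads c1=0 → after 1×micro: -288 ⇒ (c0=2, c1=0, c2=-288)

S2 state at macro-step 4 = -72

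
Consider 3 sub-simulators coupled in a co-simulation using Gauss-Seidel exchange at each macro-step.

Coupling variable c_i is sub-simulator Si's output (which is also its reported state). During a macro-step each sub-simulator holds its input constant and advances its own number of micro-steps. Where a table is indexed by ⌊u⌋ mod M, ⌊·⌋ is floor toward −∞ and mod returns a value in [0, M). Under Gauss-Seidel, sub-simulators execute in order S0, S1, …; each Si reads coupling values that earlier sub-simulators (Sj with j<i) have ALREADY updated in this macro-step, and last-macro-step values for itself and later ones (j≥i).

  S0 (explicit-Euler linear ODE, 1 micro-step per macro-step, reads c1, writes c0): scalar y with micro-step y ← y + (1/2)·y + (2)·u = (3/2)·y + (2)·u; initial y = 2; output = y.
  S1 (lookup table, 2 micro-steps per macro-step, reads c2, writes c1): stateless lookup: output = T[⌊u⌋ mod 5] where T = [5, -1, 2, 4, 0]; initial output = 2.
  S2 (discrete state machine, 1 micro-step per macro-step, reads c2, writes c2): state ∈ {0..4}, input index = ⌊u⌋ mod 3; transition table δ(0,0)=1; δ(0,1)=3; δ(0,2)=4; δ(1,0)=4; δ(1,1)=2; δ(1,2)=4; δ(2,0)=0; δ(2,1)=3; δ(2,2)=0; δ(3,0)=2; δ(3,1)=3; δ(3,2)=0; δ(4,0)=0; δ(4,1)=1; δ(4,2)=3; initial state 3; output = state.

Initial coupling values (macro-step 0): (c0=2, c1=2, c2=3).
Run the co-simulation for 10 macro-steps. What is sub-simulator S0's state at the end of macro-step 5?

S0 state at macro-step 5 = 1351/16

macro 1: S0 reads c1=2 → after 1×micro: 7; S1 reads c2=3 → after 2×micro: 4; S2 reads c2=3 → after 1×micro: 2 ⇒ (c0=7, c1=4, c2=2)
macro 2: S0 reads c1=4 → after 1×micro: 37/2; S1 reads c2=2 → after 2×micro: 2; S2 reads c2=2 → after 1×micro: 0 ⇒ (c0=37/2, c1=2, c2=0)
macro 3: S0 reads c1=2 → after 1×micro: 127/4; S1 reads c2=0 → after 2×micro: 5; S2 reads c2=0 → after 1×micro: 1 ⇒ (c0=127/4, c1=5, c2=1)
macro 4: S0 reads c1=5 → after 1×micro: 461/8; S1 reads c2=1 → after 2×micro: -1; S2 reads c2=1 → after 1×micro: 2 ⇒ (c0=461/8, c1=-1, c2=2)
macro 5: S0 reads c1=-1 → after 1×micro: 1351/16; S1 reads c2=2 → after 2×micro: 2; S2 reads c2=2 → after 1×micro: 0 ⇒ (c0=1351/16, c1=2, c2=0)
macro 6: S0 reads c1=2 → after 1×micro: 4181/32; S1 reads c2=0 → after 2×micro: 5; S2 reads c2=0 → after 1×micro: 1 ⇒ (c0=4181/32, c1=5, c2=1)
macro 7: S0 reads c1=5 → after 1×micro: 13183/64; S1 reads c2=1 → after 2×micro: -1; S2 reads c2=1 → after 1×micro: 2 ⇒ (c0=13183/64, c1=-1, c2=2)
macro 8: S0 reads c1=-1 → after 1×micro: 39293/128; S1 reads c2=2 → after 2×micro: 2; S2 reads c2=2 → after 1×micro: 0 ⇒ (c0=39293/128, c1=2, c2=0)
macro 9: S0 reads c1=2 → after 1×micro: 118903/256; S1 reads c2=0 → after 2×micro: 5; S2 reads c2=0 → after 1×micro: 1 ⇒ (c0=118903/256, c1=5, c2=1)
macro 10: S0 reads c1=5 → after 1×micro: 361829/512; S1 reads c2=1 → after 2×micro: -1; S2 reads c2=1 → after 1×micro: 2 ⇒ (c0=361829/512, c1=-1, c2=2)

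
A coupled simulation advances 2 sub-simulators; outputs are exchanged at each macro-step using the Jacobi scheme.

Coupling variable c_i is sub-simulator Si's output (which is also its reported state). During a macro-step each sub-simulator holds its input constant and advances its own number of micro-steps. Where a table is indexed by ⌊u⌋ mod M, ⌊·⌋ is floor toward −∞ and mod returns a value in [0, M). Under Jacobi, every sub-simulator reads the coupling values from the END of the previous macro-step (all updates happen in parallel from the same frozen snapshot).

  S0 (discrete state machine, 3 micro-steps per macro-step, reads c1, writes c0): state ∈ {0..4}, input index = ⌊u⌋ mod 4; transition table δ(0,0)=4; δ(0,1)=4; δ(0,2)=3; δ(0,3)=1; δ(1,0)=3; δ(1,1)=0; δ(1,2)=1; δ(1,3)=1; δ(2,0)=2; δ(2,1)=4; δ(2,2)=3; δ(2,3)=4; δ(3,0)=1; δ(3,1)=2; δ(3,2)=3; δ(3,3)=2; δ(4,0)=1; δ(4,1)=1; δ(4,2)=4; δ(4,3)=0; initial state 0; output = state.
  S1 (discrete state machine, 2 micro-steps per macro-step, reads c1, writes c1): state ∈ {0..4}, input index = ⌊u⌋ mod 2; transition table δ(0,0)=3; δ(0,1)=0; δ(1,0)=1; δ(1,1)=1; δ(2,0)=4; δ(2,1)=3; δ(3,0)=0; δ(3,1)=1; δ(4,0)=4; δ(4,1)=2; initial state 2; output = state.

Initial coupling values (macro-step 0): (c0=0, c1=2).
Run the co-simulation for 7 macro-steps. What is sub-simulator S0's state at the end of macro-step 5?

macro 1: S0 reads c1=2 → after 3×micro: 3; S1 reads c1=2 → after 2×micro: 4 ⇒ (c0=3, c1=4)
macro 2: S0 reads c1=4 → after 3×micro: 1; S1 reads c1=4 → after 2×micro: 4 ⇒ (c0=1, c1=4)
macro 3: S0 reads c1=4 → after 3×micro: 3; S1 reads c1=4 → after 2×micro: 4 ⇒ (c0=3, c1=4)
macro 4: S0 reads c1=4 → after 3×micro: 1; S1 reads c1=4 → after 2×micro: 4 ⇒ (c0=1, c1=4)
macro 5: S0 reads c1=4 → after 3×micro: 3; S1 reads c1=4 → after 2×micro: 4 ⇒ (c0=3, c1=4)
macro 6: S0 reads c1=4 → after 3×micro: 1; S1 reads c1=4 → after 2×micro: 4 ⇒ (c0=1, c1=4)
macro 7: S0 reads c1=4 → after 3×micro: 3; S1 reads c1=4 → after 2×micro: 4 ⇒ (c0=3, c1=4)

S0 state at macro-step 5 = 3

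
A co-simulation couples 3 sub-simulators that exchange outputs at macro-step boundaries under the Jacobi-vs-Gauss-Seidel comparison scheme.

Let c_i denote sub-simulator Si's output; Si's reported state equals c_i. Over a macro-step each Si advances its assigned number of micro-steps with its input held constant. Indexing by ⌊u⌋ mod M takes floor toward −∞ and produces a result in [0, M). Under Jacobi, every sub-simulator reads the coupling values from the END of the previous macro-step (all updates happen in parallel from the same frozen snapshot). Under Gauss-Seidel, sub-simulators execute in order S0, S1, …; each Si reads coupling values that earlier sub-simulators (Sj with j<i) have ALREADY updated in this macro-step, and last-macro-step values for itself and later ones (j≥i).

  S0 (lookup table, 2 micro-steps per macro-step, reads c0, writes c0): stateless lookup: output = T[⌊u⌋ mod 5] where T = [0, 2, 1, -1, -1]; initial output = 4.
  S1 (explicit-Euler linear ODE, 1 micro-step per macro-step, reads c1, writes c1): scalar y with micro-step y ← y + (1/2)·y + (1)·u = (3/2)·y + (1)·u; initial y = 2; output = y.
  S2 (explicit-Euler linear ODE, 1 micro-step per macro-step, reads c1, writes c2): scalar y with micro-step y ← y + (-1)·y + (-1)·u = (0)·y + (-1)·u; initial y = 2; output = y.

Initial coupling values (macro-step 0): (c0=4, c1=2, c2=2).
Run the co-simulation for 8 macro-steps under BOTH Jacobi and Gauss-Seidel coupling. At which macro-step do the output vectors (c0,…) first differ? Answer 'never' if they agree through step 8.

[Jacobi] macro 1: S0 reads c0=4 → after 2×micro: -1; S1 reads c1=2 → after 1×micro: 5; S2 reads c1=2 → after 1×micro: -2 ⇒ (c0=-1, c1=5, c2=-2)
[Jacobi] macro 2: S0 reads c0=-1 → after 2×micro: -1; S1 reads c1=5 → after 1×micro: 25/2; S2 reads c1=5 → after 1×micro: -5 ⇒ (c0=-1, c1=25/2, c2=-5)
[Jacobi] macro 3: S0 reads c0=-1 → after 2×micro: -1; S1 reads c1=25/2 → after 1×micro: 125/4; S2 reads c1=25/2 → after 1×micro: -25/2 ⇒ (c0=-1, c1=125/4, c2=-25/2)
[Jacobi] macro 4: S0 reads c0=-1 → after 2×micro: -1; S1 reads c1=125/4 → after 1×micro: 625/8; S2 reads c1=125/4 → after 1×micro: -125/4 ⇒ (c0=-1, c1=625/8, c2=-125/4)
[Jacobi] macro 5: S0 reads c0=-1 → after 2×micro: -1; S1 reads c1=625/8 → after 1×micro: 3125/16; S2 reads c1=625/8 → after 1×micro: -625/8 ⇒ (c0=-1, c1=3125/16, c2=-625/8)
[Jacobi] macro 6: S0 reads c0=-1 → after 2×micro: -1; S1 reads c1=3125/16 → after 1×micro: 15625/32; S2 reads c1=3125/16 → after 1×micro: -3125/16 ⇒ (c0=-1, c1=15625/32, c2=-3125/16)
[Jacobi] macro 7: S0 reads c0=-1 → after 2×micro: -1; S1 reads c1=15625/32 → after 1×micro: 78125/64; S2 reads c1=15625/32 → after 1×micro: -15625/32 ⇒ (c0=-1, c1=78125/64, c2=-15625/32)
[Jacobi] macro 8: S0 reads c0=-1 → after 2×micro: -1; S1 reads c1=78125/64 → after 1×micro: 390625/128; S2 reads c1=78125/64 → after 1×micro: -78125/64 ⇒ (c0=-1, c1=390625/128, c2=-78125/64)
[Gauss-Seidel] macro 1: S0 reads c0=4 → after 2×micro: -1; S1 reads c1=2 → after 1×micro: 5; S2 reads c1=5 → after 1×micro: -5 ⇒ (c0=-1, c1=5, c2=-5)
[Gauss-Seidel] macro 2: S0 reads c0=-1 → after 2×micro: -1; S1 reads c1=5 → after 1×micro: 25/2; S2 reads c1=25/2 → after 1×micro: -25/2 ⇒ (c0=-1, c1=25/2, c2=-25/2)
[Gauss-Seidel] macro 3: S0 reads c0=-1 → after 2×micro: -1; S1 reads c1=25/2 → after 1×micro: 125/4; S2 reads c1=125/4 → after 1×micro: -125/4 ⇒ (c0=-1, c1=125/4, c2=-125/4)
[Gauss-Seidel] macro 4: S0 reads c0=-1 → after 2×micro: -1; S1 reads c1=125/4 → after 1×micro: 625/8; S2 reads c1=625/8 → after 1×micro: -625/8 ⇒ (c0=-1, c1=625/8, c2=-625/8)
[Gauss-Seidel] macro 5: S0 reads c0=-1 → after 2×micro: -1; S1 reads c1=625/8 → after 1×micro: 3125/16; S2 reads c1=3125/16 → after 1×micro: -3125/16 ⇒ (c0=-1, c1=3125/16, c2=-3125/16)
[Gauss-Seidel] macro 6: S0 reads c0=-1 → after 2×micro: -1; S1 reads c1=3125/16 → after 1×micro: 15625/32; S2 reads c1=15625/32 → after 1×micro: -15625/32 ⇒ (c0=-1, c1=15625/32, c2=-15625/32)
[Gauss-Seidel] macro 7: S0 reads c0=-1 → after 2×micro: -1; S1 reads c1=15625/32 → after 1×micro: 78125/64; S2 reads c1=78125/64 → after 1×micro: -78125/64 ⇒ (c0=-1, c1=78125/64, c2=-78125/64)
[Gauss-Seidel] macro 8: S0 reads c0=-1 → after 2×micro: -1; S1 reads c1=78125/64 → after 1×micro: 390625/128; S2 reads c1=390625/128 → after 1×micro: -390625/128 ⇒ (c0=-1, c1=390625/128, c2=-390625/128)

first divergence at macro-step: 1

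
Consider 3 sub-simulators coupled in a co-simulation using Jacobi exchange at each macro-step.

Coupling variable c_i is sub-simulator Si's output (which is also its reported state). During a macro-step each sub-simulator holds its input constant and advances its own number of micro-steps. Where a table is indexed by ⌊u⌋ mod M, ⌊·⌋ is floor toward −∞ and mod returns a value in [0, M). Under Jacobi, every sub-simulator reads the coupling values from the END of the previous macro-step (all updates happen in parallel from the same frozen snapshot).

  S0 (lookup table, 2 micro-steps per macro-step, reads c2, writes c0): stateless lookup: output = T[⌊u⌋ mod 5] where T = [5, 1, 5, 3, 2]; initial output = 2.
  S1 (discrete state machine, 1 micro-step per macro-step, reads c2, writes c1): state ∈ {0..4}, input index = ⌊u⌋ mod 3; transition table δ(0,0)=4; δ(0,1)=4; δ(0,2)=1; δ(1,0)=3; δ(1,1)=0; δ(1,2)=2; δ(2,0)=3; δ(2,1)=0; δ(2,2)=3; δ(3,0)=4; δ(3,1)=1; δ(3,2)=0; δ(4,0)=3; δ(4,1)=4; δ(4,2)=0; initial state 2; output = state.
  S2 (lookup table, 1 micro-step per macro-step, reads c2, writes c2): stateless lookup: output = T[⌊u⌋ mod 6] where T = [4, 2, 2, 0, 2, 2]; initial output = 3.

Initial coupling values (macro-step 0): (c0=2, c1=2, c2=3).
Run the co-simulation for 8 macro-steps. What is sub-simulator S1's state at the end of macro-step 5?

S1 state at macro-step 5 = 1

macro 1: S0 reads c2=3 → after 2×micro: 3; S1 reads c2=3 → after 1×micro: 3; S2 reads c2=3 → after 1×micro: 0 ⇒ (c0=3, c1=3, c2=0)
macro 2: S0 reads c2=0 → after 2×micro: 5; S1 reads c2=0 → after 1×micro: 4; S2 reads c2=0 → after 1×micro: 4 ⇒ (c0=5, c1=4, c2=4)
macro 3: S0 reads c2=4 → after 2×micro: 2; S1 reads c2=4 → after 1×micro: 4; S2 reads c2=4 → after 1×micro: 2 ⇒ (c0=2, c1=4, c2=2)
macro 4: S0 reads c2=2 → after 2×micro: 5; S1 reads c2=2 → after 1×micro: 0; S2 reads c2=2 → after 1×micro: 2 ⇒ (c0=5, c1=0, c2=2)
macro 5: S0 reads c2=2 → after 2×micro: 5; S1 reads c2=2 → after 1×micro: 1; S2 reads c2=2 → after 1×micro: 2 ⇒ (c0=5, c1=1, c2=2)
macro 6: S0 reads c2=2 → after 2×micro: 5; S1 reads c2=2 → after 1×micro: 2; S2 reads c2=2 → after 1×micro: 2 ⇒ (c0=5, c1=2, c2=2)
macro 7: S0 reads c2=2 → after 2×micro: 5; S1 reads c2=2 → after 1×micro: 3; S2 reads c2=2 → after 1×micro: 2 ⇒ (c0=5, c1=3, c2=2)
macro 8: S0 reads c2=2 → after 2×micro: 5; S1 reads c2=2 → after 1×micro: 0; S2 reads c2=2 → after 1×micro: 2 ⇒ (c0=5, c1=0, c2=2)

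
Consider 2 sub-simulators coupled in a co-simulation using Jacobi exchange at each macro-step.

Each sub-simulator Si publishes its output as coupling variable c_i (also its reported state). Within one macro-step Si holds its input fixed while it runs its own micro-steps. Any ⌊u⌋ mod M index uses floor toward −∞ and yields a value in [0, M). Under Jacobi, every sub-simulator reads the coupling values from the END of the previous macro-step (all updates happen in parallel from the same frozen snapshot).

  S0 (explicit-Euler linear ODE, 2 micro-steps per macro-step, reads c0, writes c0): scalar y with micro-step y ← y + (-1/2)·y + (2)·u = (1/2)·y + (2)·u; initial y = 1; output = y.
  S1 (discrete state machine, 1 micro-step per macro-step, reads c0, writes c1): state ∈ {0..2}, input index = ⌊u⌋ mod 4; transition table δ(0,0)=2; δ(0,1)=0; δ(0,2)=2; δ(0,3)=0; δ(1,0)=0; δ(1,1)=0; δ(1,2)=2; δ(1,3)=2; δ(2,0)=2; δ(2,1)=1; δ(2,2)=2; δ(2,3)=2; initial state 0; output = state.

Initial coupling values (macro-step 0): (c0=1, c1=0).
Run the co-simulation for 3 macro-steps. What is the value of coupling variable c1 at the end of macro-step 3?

c1 at macro-step 3 = 2

macro 1: S0 reads c0=1 → after 2×micro: 13/4; S1 reads c0=1 → after 1×micro: 0 ⇒ (c0=13/4, c1=0)
macro 2: S0 reads c0=13/4 → after 2×micro: 169/16; S1 reads c0=13/4 → after 1×micro: 0 ⇒ (c0=169/16, c1=0)
macro 3: S0 reads c0=169/16 → after 2×micro: 2197/64; S1 reads c0=169/16 → after 1×micro: 2 ⇒ (c0=2197/64, c1=2)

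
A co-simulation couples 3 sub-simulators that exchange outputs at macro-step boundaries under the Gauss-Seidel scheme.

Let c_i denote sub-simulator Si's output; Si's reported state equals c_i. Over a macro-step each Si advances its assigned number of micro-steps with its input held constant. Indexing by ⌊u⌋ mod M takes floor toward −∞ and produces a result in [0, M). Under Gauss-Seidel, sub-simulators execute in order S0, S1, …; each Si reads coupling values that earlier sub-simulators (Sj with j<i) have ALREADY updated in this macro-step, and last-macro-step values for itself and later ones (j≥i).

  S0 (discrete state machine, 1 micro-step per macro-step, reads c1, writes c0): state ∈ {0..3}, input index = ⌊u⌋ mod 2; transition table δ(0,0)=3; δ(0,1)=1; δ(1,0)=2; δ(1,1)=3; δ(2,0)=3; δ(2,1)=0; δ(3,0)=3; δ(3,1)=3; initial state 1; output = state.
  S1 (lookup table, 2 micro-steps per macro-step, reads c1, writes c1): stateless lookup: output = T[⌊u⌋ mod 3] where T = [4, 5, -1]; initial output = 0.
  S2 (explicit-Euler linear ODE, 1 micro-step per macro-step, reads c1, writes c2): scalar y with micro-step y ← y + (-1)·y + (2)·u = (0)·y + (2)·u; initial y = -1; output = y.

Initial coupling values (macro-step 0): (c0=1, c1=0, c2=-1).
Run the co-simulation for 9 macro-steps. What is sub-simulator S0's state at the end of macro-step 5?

S0 state at macro-step 5 = 3

macro 1: S0 reads c1=0 → after 1×micro: 2; S1 reads c1=0 → after 2×micro: 4; S2 reads c1=4 → after 1×micro: 8 ⇒ (c0=2, c1=4, c2=8)
macro 2: S0 reads c1=4 → after 1×micro: 3; S1 reads c1=4 → after 2×micro: 5; S2 reads c1=5 → after 1×micro: 10 ⇒ (c0=3, c1=5, c2=10)
macro 3: S0 reads c1=5 → after 1×micro: 3; S1 reads c1=5 → after 2×micro: -1; S2 reads c1=-1 → after 1×micro: -2 ⇒ (c0=3, c1=-1, c2=-2)
macro 4: S0 reads c1=-1 → after 1×micro: 3; S1 reads c1=-1 → after 2×micro: -1; S2 reads c1=-1 → after 1×micro: -2 ⇒ (c0=3, c1=-1, c2=-2)
macro 5: S0 reads c1=-1 → after 1×micro: 3; S1 reads c1=-1 → after 2×micro: -1; S2 reads c1=-1 → after 1×micro: -2 ⇒ (c0=3, c1=-1, c2=-2)
macro 6: S0 reads c1=-1 → after 1×micro: 3; S1 reads c1=-1 → after 2×micro: -1; S2 reads c1=-1 → after 1×micro: -2 ⇒ (c0=3, c1=-1, c2=-2)
macro 7: S0 reads c1=-1 → after 1×micro: 3; S1 reads c1=-1 → after 2×micro: -1; S2 reads c1=-1 → after 1×micro: -2 ⇒ (c0=3, c1=-1, c2=-2)
macro 8: S0 reads c1=-1 → after 1×micro: 3; S1 reads c1=-1 → after 2×micro: -1; S2 reads c1=-1 → after 1×micro: -2 ⇒ (c0=3, c1=-1, c2=-2)
macro 9: S0 reads c1=-1 → after 1×micro: 3; S1 reads c1=-1 → after 2×micro: -1; S2 reads c1=-1 → after 1×micro: -2 ⇒ (c0=3, c1=-1, c2=-2)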